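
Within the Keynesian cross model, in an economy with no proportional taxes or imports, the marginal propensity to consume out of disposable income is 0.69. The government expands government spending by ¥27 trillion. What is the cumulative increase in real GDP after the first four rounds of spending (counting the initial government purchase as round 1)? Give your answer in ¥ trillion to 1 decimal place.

Round 1 adds ΔG = ¥27 trillion; each later round is MPC = 0.69 times the previous.
After 4 rounds: 27 + 18.63 + 12.8547 + 8.869743 = ΔG·(1 − c^4)/(1 − c) = 27 × (1 − 0.22667121)/0.31 ≈ ¥67.4 trillion.

¥67.4 trillion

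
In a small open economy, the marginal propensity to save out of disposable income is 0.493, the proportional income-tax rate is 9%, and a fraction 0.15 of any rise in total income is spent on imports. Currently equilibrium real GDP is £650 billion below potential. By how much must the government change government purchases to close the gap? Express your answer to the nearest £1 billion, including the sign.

MPC = 1 − MPS = 1 − 0.493 = 0.507.
Spending multiplier = 1/(1 − c(1−t) + m) = 1/(1 − 0.507×0.91 + 0.15) = 1/0.68863 ≈ 1.452.
Need ΔY = +£650 billion, so ΔG = ΔY/k = (+£650 billion) × 0.68863 ≈ +£448 billion.
The government should increase government purchases by £448 billion.

+£448 billion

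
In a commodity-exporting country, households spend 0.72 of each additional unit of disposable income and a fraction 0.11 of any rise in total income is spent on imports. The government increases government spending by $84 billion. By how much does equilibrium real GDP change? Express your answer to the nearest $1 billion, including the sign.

+$215 billion

Spending multiplier = 1/(1 − c + m) = 1/(1 − 0.72 + 0.11) = 1/0.39 ≈ 2.564.
ΔY = k × ΔG = (+$84 billion) / 0.39 ≈ +$215 billion.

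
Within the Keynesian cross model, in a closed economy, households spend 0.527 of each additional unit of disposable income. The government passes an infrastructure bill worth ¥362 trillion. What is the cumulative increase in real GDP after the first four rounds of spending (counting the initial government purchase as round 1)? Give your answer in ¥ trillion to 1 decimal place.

¥706.3 trillion

Round 1 adds ΔG = ¥362 trillion; each later round is MPC = 0.527 times the previous.
After 4 rounds: 362 + 190.774 + 100.537898 + 52.983472246 = ΔG·(1 − c^4)/(1 − c) = 362 × (1 − 0.077133397441)/0.473 ≈ ¥706.3 trillion.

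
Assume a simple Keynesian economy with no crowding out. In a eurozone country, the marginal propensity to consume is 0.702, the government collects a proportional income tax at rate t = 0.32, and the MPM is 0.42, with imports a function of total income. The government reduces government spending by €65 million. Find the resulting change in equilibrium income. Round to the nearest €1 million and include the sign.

Government-spending multiplier = 1/(1 − c(1−t) + m) = 1/(1 − 0.702×0.68 + 0.42) = 1/0.94264 ≈ 1.061.
ΔY = k × ΔG = (−€65 million) / 0.94264 ≈ −€69 million.

−€69 million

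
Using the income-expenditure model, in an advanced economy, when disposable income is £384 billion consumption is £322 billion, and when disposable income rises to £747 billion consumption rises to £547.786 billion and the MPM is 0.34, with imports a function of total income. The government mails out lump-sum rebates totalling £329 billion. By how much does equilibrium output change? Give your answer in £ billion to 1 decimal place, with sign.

MPC = ΔC/ΔYd = (547.786 − 322)/(747 − 384) = 225.786/363 = 0.622.
A lump-sum tax change of −£329 billion shifts disposable income by +£329 billion; first-round consumption changes by −c × ΔT = −0.622 × (−£329 billion) = +£204.638 billion.
Expenditure multiplier = 1/(1 − c + m) = 1/(1 − 0.622 + 0.34) = 1/0.718 ≈ 1.393.
The tax multiplier is −c × k ≈ −0.866, so ΔY = k × (−c·ΔT) = (+£204.638 billion) / 0.718 ≈ +£285 billion.

+£285.0 billion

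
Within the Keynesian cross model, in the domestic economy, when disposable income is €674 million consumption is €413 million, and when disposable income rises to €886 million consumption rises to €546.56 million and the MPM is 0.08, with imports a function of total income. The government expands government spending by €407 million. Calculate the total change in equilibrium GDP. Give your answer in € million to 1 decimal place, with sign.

MPC = ΔC/ΔYd = (546.56 − 413)/(886 − 674) = 133.56/212 = 0.63.
Expenditure multiplier = 1/(1 − c + m) = 1/(1 − 0.63 + 0.08) = 1/0.45 ≈ 2.222.
ΔY = k × ΔG = (+€407 million) / 0.45 ≈ +€904.4 million.

+€904.4 million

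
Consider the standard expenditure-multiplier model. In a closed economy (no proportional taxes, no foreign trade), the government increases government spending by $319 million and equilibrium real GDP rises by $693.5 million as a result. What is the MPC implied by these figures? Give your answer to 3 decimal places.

0.540

Implied spending multiplier k = ΔY/ΔG = 693.5/319 ≈ 2.174.
Since k = 1/(1 − MPC), MPC = 1 − 1/k = 1 − ΔG/ΔY = 1 − 319/693.5 ≈ 0.540.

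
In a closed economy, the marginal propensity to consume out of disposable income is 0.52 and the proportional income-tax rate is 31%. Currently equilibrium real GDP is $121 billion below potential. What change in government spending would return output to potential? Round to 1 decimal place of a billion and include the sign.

+$77.6 billion

Spending multiplier = 1/(1 − c(1−t)) = 1/(1 − 0.52×0.69) = 1/0.6412 ≈ 1.56.
Need ΔY = +$121 billion, so ΔG = ΔY/k = (+$121 billion) × 0.6412 ≈ +$77.6 billion.
The government should increase government spending by $77.6 billion.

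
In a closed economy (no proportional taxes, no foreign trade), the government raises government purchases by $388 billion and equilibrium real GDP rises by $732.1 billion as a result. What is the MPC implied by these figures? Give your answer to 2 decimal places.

Implied spending multiplier k = ΔY/ΔG = 732.1/388 ≈ 1.8869.
Since k = 1/(1 − MPC), MPC = 1 − 1/k = 1 − ΔG/ΔY = 1 − 388/732.1 ≈ 0.47.

0.47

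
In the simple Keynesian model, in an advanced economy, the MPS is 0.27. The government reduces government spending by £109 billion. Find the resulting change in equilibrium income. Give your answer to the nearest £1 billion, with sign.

−£404 billion

MPC = 1 − MPS = 1 − 0.27 = 0.73.
Government-spending multiplier = 1/(1 − MPC) = 1/(1 − 0.73) = 1/0.27 ≈ 3.704.
ΔY = k × ΔG = (−£109 billion) / 0.27 ≈ −£404 billion.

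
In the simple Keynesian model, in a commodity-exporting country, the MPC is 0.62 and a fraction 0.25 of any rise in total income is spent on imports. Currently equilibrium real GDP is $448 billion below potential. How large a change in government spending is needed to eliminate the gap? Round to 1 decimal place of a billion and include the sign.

+$282.2 billion

Spending multiplier = 1/(1 − c + m) = 1/(1 − 0.62 + 0.25) = 1/0.63 ≈ 1.587.
Need ΔY = +$448 billion, so ΔG = ΔY/k = (+$448 billion) × 0.63 ≈ +$282.2 billion.
The government should increase government spending by $282.2 billion.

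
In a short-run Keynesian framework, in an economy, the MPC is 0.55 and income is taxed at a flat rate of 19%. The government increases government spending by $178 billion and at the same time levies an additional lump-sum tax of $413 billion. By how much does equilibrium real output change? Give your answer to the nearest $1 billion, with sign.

−$89 billion

Expenditure multiplier = 1/(1 − c(1−t)) = 1/(1 − 0.55×0.81) = 1/0.5545 ≈ 1.803.
ΔG contributes k·ΔG = (+$178 billion) / 0.5545 ≈ +$321 billion.
ΔT of +$413 billion changes first-round spending by −c·ΔT = −$227.15 billion, contributing k·(−c·ΔT) = (−$227.15 billion) / 0.5545 ≈ −$409.6 billion.
Net ΔY = k(ΔG − c·ΔT) = (−$49.15 billion) / 0.5545 ≈ −$89 billion.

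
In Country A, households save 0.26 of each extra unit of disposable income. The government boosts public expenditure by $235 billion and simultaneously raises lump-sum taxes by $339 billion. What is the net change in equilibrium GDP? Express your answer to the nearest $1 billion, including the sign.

−$61 billion

MPC = 1 − MPS = 1 − 0.26 = 0.74.
Expenditure multiplier = 1/(1 − MPC) = 1/(1 − 0.74) = 1/0.26 ≈ 3.846.
ΔG contributes k·ΔG = (+$235 billion) / 0.26 ≈ +$903.8 billion.
ΔT of +$339 billion changes first-round spending by −c·ΔT = −$250.86 billion, contributing k·(−c·ΔT) = (−$250.86 billion) / 0.26 ≈ −$964.8 billion.
Net ΔY = k(ΔG − c·ΔT) = (−$15.86 billion) / 0.26 = −$61 billion.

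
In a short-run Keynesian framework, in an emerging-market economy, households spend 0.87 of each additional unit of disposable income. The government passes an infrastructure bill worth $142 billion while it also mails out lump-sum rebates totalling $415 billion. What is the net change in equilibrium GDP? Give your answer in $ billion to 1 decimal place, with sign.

Expenditure multiplier = 1/(1 − MPC) = 1/(1 − 0.87) = 1/0.13 ≈ 7.692.
ΔG contributes k·ΔG = (+$142 billion) / 0.13 ≈ +$1,092.3 billion.
ΔT of −$415 billion changes first-round spending by −c·ΔT = +$361.05 billion, contributing k·(−c·ΔT) = (+$361.05 billion) / 0.13 ≈ +$2,777.3 billion.
Net ΔY = k(ΔG − c·ΔT) = (+$503.05 billion) / 0.13 ≈ +$3,869.6 billion.

+$3,869.6 billion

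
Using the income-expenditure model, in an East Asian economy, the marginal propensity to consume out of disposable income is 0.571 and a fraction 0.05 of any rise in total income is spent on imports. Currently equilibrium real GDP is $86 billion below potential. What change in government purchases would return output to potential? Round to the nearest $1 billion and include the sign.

+$41 billion

Spending multiplier = 1/(1 − c + m) = 1/(1 − 0.571 + 0.05) = 1/0.479 ≈ 2.088.
Need ΔY = +$86 billion, so ΔG = ΔY/k = (+$86 billion) × 0.479 ≈ +$41 billion.
The government should increase government purchases by $41 billion.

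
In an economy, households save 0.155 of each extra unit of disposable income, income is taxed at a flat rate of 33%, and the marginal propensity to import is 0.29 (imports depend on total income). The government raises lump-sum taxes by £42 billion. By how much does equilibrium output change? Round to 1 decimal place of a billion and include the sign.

MPC = 1 − MPS = 1 − 0.155 = 0.845.
A lump-sum tax change of +£42 billion shifts disposable income by −£42 billion; first-round consumption changes by −c × ΔT = −0.845 × (+£42 billion) = −£35.49 billion.
Expenditure multiplier = 1/(1 − c(1−t) + m) = 1/(1 − 0.845×0.67 + 0.29) = 1/0.72385 ≈ 1.382.
The tax multiplier is −c × k ≈ −1.167, so ΔY = k × (−c·ΔT) = (−£35.49 billion) / 0.72385 ≈ −£49 billion.

−£49.0 billion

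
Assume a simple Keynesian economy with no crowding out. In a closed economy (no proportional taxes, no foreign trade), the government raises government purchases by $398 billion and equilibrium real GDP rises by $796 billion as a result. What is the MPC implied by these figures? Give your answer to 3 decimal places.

Implied spending multiplier k = ΔY/ΔG = 796/398 = 2.
Since k = 1/(1 − MPC), MPC = 1 − 1/k = 1 − ΔG/ΔY = 1 − 398/796 = 0.500.

0.500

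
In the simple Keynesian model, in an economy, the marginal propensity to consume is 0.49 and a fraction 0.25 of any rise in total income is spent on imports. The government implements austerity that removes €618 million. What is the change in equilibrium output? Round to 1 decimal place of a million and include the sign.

−€813.2 million

Government-spending multiplier = 1/(1 − c + m) = 1/(1 − 0.49 + 0.25) = 1/0.76 ≈ 1.316.
ΔY = k × ΔG = (−€618 million) / 0.76 ≈ −€813.2 million.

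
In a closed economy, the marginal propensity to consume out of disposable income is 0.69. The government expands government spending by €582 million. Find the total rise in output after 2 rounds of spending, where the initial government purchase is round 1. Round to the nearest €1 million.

Round 1 adds ΔG = €582 million; each later round is MPC = 0.69 times the previous.
After 2 rounds: 582 + 401.58 = ΔG·(1 − c^2)/(1 − c) = 582 × (1 − 0.4761)/0.31 ≈ €984 million.

€984 million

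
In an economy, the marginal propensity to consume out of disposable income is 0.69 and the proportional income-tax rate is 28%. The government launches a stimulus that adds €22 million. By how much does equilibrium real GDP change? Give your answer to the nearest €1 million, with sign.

Government-spending multiplier = 1/(1 − c(1−t)) = 1/(1 − 0.69×0.72) = 1/0.5032 ≈ 1.987.
ΔY = k × ΔG = (+€22 million) / 0.5032 ≈ +€44 million.

+€44 million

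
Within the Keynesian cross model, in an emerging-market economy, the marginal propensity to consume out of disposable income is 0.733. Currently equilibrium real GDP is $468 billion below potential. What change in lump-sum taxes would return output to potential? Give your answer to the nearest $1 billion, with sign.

Spending multiplier = 1/(1 − MPC) = 1/(1 − 0.733) = 1/0.267 ≈ 3.745.
Tax multiplier = −c·k = −0.733/0.267 ≈ −2.745. Need ΔY = +$468 billion, so ΔT = ΔY/(−c·k) = −(+$468 billion) × 0.267 / 0.733 ≈ −$170 billion.
The government should cut lump-sum taxes by $170 billion.

−$170 billion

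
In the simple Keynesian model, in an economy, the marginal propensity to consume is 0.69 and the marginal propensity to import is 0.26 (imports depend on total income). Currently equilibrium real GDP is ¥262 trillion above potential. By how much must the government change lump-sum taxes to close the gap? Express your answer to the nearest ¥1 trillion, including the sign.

+¥216 trillion

Spending multiplier = 1/(1 − c + m) = 1/(1 − 0.69 + 0.26) = 1/0.57 ≈ 1.754.
Tax multiplier = −c·k = −0.69/0.57 ≈ −1.211. Need ΔY = −¥262 trillion, so ΔT = ΔY/(−c·k) = −(−¥262 trillion) × 0.57 / 0.69 ≈ +¥216 trillion.
The government should raise lump-sum taxes by ¥216 trillion.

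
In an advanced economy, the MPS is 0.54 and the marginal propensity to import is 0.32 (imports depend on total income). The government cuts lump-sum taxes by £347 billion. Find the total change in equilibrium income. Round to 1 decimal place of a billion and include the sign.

+£185.6 billion

MPC = 1 − MPS = 1 − 0.54 = 0.46.
A lump-sum tax change of −£347 billion shifts disposable income by +£347 billion; first-round consumption changes by −c × ΔT = −0.46 × (−£347 billion) = +£159.62 billion.
Expenditure multiplier = 1/(1 − c + m) = 1/(1 − 0.46 + 0.32) = 1/0.86 ≈ 1.163.
The tax multiplier is −c × k ≈ −0.535, so ΔY = k × (−c·ΔT) = (+£159.62 billion) / 0.86 ≈ +£185.6 billion.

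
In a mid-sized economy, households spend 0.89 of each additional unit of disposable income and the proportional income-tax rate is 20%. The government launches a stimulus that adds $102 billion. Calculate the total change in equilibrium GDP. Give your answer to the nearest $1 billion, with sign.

Government-spending multiplier = 1/(1 − c(1−t)) = 1/(1 − 0.89×0.8) = 1/0.288 ≈ 3.472.
ΔY = k × ΔG = (+$102 billion) / 0.288 ≈ +$354 billion.

+$354 billion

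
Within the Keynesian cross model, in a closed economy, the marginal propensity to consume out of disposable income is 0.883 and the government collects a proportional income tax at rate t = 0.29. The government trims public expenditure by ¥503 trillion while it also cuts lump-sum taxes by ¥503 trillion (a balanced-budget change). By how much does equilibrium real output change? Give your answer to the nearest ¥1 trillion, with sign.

−¥158 trillion

Expenditure multiplier = 1/(1 − c(1−t)) = 1/(1 − 0.883×0.71) = 1/0.37307 ≈ 2.68.
ΔG contributes k·ΔG = (−¥503 trillion) / 0.37307 ≈ −¥1,348.3 trillion.
ΔT of −¥503 trillion changes first-round spending by −c·ΔT = +¥444.149 trillion, contributing k·(−c·ΔT) = (+¥444.149 trillion) / 0.37307 ≈ +¥1,190.5 trillion.
Net ΔY = k(ΔG − c·ΔT) = (−¥58.851 trillion) / 0.37307 ≈ −¥158 trillion.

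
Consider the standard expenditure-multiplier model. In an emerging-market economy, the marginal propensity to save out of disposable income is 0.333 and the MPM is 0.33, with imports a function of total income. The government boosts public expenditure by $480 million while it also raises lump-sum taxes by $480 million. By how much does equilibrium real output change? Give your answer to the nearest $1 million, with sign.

+$241 million

MPC = 1 − MPS = 1 − 0.333 = 0.667.
Expenditure multiplier = 1/(1 − c + m) = 1/(1 − 0.667 + 0.33) = 1/0.663 ≈ 1.508.
ΔG contributes k·ΔG = (+$480 million) / 0.663 ≈ +$724 million.
ΔT of +$480 million changes first-round spending by −c·ΔT = −$320.16 million, contributing k·(−c·ΔT) = (−$320.16 million) / 0.663 ≈ −$482.9 million.
Net ΔY = k(ΔG − c·ΔT) = (+$159.84 million) / 0.663 ≈ +$241 million.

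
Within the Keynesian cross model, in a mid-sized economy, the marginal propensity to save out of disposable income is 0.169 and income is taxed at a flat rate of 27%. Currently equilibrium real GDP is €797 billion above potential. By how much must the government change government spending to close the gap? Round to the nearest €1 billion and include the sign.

−€314 billion

MPC = 1 − MPS = 1 − 0.169 = 0.831.
Spending multiplier = 1/(1 − c(1−t)) = 1/(1 − 0.831×0.73) = 1/0.39337 ≈ 2.542.
Need ΔY = −€797 billion, so ΔG = ΔY/k = (−€797 billion) × 0.39337 ≈ −€314 billion.
The government should cut government spending by €314 billion.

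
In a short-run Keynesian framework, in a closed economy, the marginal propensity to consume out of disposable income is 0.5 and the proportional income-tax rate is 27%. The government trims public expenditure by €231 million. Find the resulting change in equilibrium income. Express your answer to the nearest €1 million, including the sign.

Spending multiplier = 1/(1 − c(1−t)) = 1/(1 − 0.5×0.73) = 1/0.635 ≈ 1.575.
ΔY = k × ΔG = (−€231 million) / 0.635 ≈ −€364 million.

−€364 million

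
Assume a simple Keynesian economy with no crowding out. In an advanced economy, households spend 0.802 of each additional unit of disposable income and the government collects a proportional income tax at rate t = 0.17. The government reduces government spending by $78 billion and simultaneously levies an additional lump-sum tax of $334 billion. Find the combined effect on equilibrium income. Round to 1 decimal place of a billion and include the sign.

−$1,034.5 billion

Expenditure multiplier = 1/(1 − c(1−t)) = 1/(1 − 0.802×0.83) = 1/0.33434 ≈ 2.991.
ΔG contributes k·ΔG = (−$78 billion) / 0.33434 ≈ −$233.3 billion.
ΔT of +$334 billion changes first-round spending by −c·ΔT = −$267.868 billion, contributing k·(−c·ΔT) = (−$267.868 billion) / 0.33434 ≈ −$801.2 billion.
Net ΔY = k(ΔG − c·ΔT) = (−$345.868 billion) / 0.33434 ≈ −$1,034.5 billion.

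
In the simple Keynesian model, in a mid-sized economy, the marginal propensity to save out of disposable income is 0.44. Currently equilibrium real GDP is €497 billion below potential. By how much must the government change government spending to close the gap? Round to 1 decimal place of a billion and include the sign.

+€218.7 billion

MPC = 1 − MPS = 1 − 0.44 = 0.56.
Spending multiplier = 1/(1 − MPC) = 1/(1 − 0.56) = 1/0.44 ≈ 2.273.
Need ΔY = +€497 billion, so ΔG = ΔY/k = (+€497 billion) × 0.44 ≈ +€218.7 billion.
The government should increase government spending by €218.7 billion.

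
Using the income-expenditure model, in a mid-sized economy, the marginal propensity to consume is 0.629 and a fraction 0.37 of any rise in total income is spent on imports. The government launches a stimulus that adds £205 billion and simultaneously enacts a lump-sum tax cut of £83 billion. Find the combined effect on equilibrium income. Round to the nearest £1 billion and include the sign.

+£347 billion

Expenditure multiplier = 1/(1 − c + m) = 1/(1 − 0.629 + 0.37) = 1/0.741 ≈ 1.35.
ΔG contributes k·ΔG = (+£205 billion) / 0.741 ≈ +£276.7 billion.
ΔT of −£83 billion changes first-round spending by −c·ΔT = +£52.207 billion, contributing k·(−c·ΔT) = (+£52.207 billion) / 0.741 ≈ +£70.5 billion.
Net ΔY = k(ΔG − c·ΔT) = (+£257.207 billion) / 0.741 ≈ +£347 billion.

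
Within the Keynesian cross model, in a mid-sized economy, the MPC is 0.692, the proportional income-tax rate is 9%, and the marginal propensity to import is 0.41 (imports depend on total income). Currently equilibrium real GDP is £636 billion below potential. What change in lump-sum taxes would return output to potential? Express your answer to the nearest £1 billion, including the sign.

Spending multiplier = 1/(1 − c(1−t) + m) = 1/(1 − 0.692×0.91 + 0.41) = 1/0.78028 ≈ 1.282.
Tax multiplier = −c·k = −0.692/0.78028 ≈ −0.887. Need ΔY = +£636 billion, so ΔT = ΔY/(−c·k) = −(+£636 billion) × 0.78028 / 0.692 ≈ −£717 billion.
The government should cut lump-sum taxes by £717 billion.

−£717 billion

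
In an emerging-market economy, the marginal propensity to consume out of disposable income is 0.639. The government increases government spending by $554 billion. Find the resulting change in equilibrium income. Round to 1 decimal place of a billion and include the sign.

Government-spending multiplier = 1/(1 − MPC) = 1/(1 − 0.639) = 1/0.361 ≈ 2.77.
ΔY = k × ΔG = (+$554 billion) / 0.361 ≈ +$1,534.6 billion.

+$1,534.6 billion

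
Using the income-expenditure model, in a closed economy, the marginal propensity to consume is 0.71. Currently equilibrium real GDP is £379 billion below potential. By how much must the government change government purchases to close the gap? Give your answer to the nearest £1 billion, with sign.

+£110 billion

Spending multiplier = 1/(1 − MPC) = 1/(1 − 0.71) = 1/0.29 ≈ 3.448.
Need ΔY = +£379 billion, so ΔG = ΔY/k = (+£379 billion) × 0.29 ≈ +£110 billion.
The government should increase government purchases by £110 billion.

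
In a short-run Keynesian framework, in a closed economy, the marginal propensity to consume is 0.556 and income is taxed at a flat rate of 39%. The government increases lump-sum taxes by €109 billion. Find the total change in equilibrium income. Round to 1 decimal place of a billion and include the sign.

A lump-sum tax change of +€109 billion shifts disposable income by −€109 billion; first-round consumption changes by −c × ΔT = −0.556 × (+€109 billion) = −€60.604 billion.
Expenditure multiplier = 1/(1 − c(1−t)) = 1/(1 − 0.556×0.61) = 1/0.66084 ≈ 1.513.
The tax multiplier is −c × k ≈ −0.841, so ΔY = k × (−c·ΔT) = (−€60.604 billion) / 0.66084 ≈ −€91.7 billion.

−€91.7 billion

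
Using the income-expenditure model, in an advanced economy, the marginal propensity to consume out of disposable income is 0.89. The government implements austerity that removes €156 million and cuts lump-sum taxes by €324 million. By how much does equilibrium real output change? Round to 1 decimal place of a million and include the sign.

Expenditure multiplier = 1/(1 − MPC) = 1/(1 − 0.89) = 1/0.11 ≈ 9.091.
ΔG contributes k·ΔG = (−€156 million) / 0.11 ≈ −€1,418.2 million.
ΔT of −€324 million changes first-round spending by −c·ΔT = +€288.36 million, contributing k·(−c·ΔT) = (+€288.36 million) / 0.11 ≈ +€2,621.5 million.
Net ΔY = k(ΔG − c·ΔT) = (+€132.36 million) / 0.11 ≈ +€1,203.3 million.

+€1,203.3 million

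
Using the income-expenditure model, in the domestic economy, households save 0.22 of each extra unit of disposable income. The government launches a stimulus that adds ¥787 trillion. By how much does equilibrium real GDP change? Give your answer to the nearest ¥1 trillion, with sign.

+¥3,577 trillion

MPC = 1 − MPS = 1 − 0.22 = 0.78.
Government-spending multiplier = 1/(1 − MPC) = 1/(1 − 0.78) = 1/0.22 ≈ 4.545.
ΔY = k × ΔG = (+¥787 trillion) / 0.22 ≈ +¥3,577 trillion.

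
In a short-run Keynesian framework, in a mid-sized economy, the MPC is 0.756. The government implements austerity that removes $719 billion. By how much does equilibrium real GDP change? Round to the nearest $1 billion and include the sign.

Spending multiplier = 1/(1 − MPC) = 1/(1 − 0.756) = 1/0.244 ≈ 4.098.
ΔY = k × ΔG = (−$719 billion) / 0.244 ≈ −$2,947 billion.

−$2,947 billion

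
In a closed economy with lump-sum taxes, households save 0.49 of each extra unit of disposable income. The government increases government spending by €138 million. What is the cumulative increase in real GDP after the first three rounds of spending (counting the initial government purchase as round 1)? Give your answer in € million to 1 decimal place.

€244.3 million

MPC = 1 − MPS = 1 − 0.49 = 0.51.
Round 1 adds ΔG = €138 million; each later round is MPC = 0.51 times the previous.
After 3 rounds: 138 + 70.38 + 35.8938 = ΔG·(1 − c^3)/(1 − c) = 138 × (1 − 0.132651)/0.49 ≈ €244.3 million.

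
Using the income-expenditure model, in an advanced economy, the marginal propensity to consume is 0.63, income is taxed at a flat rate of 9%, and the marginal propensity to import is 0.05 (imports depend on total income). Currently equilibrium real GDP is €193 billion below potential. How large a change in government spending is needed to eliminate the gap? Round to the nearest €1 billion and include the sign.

+€92 billion

Spending multiplier = 1/(1 − c(1−t) + m) = 1/(1 − 0.63×0.91 + 0.05) = 1/0.4767 ≈ 2.098.
Need ΔY = +€193 billion, so ΔG = ΔY/k = (+€193 billion) × 0.4767 ≈ +€92 billion.
The government should increase government spending by €92 billion.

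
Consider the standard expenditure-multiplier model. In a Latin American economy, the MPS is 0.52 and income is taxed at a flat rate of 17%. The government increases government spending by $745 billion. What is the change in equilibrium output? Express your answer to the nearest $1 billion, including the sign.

MPC = 1 − MPS = 1 − 0.52 = 0.48.
Government-spending multiplier = 1/(1 − c(1−t)) = 1/(1 − 0.48×0.83) = 1/0.6016 ≈ 1.662.
ΔY = k × ΔG = (+$745 billion) / 0.6016 ≈ +$1,238 billion.

+$1,238 billion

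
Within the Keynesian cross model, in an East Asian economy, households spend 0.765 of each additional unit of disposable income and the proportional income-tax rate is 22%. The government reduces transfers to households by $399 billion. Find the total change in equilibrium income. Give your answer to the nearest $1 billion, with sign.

The transfer change shifts disposable income by −$399 billion, so first-round consumption changes by c·ΔTR = 0.765 × (−$399 billion) = −$305.235 billion.
Expenditure multiplier = 1/(1 − c(1−t)) = 1/(1 − 0.765×0.78) = 1/0.4033 ≈ 2.48.
The transfer multiplier is c × k ≈ 1.897, so ΔY = k × (c·ΔTR) = (−$305.235 billion) / 0.4033 ≈ −$757 billion.

−$757 billion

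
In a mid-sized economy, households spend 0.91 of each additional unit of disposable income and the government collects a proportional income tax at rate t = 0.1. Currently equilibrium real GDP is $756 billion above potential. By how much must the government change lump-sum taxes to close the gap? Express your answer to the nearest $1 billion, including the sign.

+$150 billion

Spending multiplier = 1/(1 − c(1−t)) = 1/(1 − 0.91×0.9) = 1/0.181 ≈ 5.525.
Tax multiplier = −c·k = −0.91/0.181 ≈ −5.028. Need ΔY = −$756 billion, so ΔT = ΔY/(−c·k) = −(−$756 billion) × 0.181 / 0.91 ≈ +$150 billion.
The government should raise lump-sum taxes by $150 billion.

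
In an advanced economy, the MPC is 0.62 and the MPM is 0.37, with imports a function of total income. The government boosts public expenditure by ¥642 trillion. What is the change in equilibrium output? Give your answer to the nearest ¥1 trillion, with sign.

+¥856 trillion

Government-spending multiplier = 1/(1 − c + m) = 1/(1 − 0.62 + 0.37) = 1/0.75 ≈ 1.333.
ΔY = k × ΔG = (+¥642 trillion) / 0.75 = +¥856 trillion.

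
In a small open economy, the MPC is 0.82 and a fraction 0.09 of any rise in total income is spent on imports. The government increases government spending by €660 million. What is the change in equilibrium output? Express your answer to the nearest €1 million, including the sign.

+€2,444 million

Government-spending multiplier = 1/(1 − c + m) = 1/(1 − 0.82 + 0.09) = 1/0.27 ≈ 3.704.
ΔY = k × ΔG = (+€660 million) / 0.27 ≈ +€2,444 million.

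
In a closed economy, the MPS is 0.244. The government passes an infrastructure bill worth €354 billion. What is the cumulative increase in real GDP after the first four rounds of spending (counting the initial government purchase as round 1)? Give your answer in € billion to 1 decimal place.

MPC = 1 − MPS = 1 − 0.244 = 0.756.
Round 1 adds ΔG = €354 billion; each later round is MPC = 0.756 times the previous.
After 4 rounds: 354 + 267.624 + 202.323744 + 152.956750464 = ΔG·(1 − c^4)/(1 − c) = 354 × (1 − 0.326653399296)/0.244 ≈ €976.9 billion.

€976.9 billion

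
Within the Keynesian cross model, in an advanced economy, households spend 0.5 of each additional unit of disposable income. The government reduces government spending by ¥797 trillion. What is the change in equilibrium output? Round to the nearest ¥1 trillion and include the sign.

−¥1,594 trillion

Government-spending multiplier = 1/(1 − MPC) = 1/(1 − 0.5) = 1/0.5 = 2.
ΔY = k × ΔG = (−¥797 trillion) / 0.5 = −¥1,594 trillion.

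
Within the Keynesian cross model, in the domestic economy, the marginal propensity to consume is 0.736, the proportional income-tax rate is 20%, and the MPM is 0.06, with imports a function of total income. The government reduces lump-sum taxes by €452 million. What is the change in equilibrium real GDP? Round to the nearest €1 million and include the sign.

A lump-sum tax change of −€452 million shifts disposable income by +€452 million; first-round consumption changes by −c × ΔT = −0.736 × (−€452 million) = +€332.672 million.
Expenditure multiplier = 1/(1 − c(1−t) + m) = 1/(1 − 0.736×0.8 + 0.06) = 1/0.4712 ≈ 2.122.
The tax multiplier is −c × k ≈ −1.562, so ΔY = k × (−c·ΔT) = (+€332.672 million) / 0.4712 ≈ +€706 million.

+€706 million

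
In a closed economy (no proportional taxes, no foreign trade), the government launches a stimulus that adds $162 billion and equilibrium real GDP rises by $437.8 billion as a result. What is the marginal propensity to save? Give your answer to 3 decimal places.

0.370

Implied spending multiplier k = ΔY/ΔG = 437.8/162 ≈ 2.7025.
Since k = 1/(1 − MPC), MPC = 1 − 1/k = 1 − ΔG/ΔY = 1 − 162/437.8 ≈ 0.630.
MPS = 1 − MPC = 0.370.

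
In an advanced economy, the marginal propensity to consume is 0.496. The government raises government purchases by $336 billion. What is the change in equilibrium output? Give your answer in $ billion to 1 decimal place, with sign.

Government-spending multiplier = 1/(1 − MPC) = 1/(1 − 0.496) = 1/0.504 ≈ 1.984.
ΔY = k × ΔG = (+$336 billion) / 0.504 ≈ +$666.7 billion.

+$666.7 billion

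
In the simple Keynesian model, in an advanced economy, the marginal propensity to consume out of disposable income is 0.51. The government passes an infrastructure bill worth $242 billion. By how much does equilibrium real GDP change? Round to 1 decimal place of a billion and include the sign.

+$493.9 billion

Spending multiplier = 1/(1 − MPC) = 1/(1 − 0.51) = 1/0.49 ≈ 2.041.
ΔY = k × ΔG = (+$242 billion) / 0.49 ≈ +$493.9 billion.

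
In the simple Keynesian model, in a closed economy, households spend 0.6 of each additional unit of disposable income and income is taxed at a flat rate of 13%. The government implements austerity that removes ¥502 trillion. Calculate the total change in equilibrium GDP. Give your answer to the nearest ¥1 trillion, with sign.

−¥1,050 trillion

Government-spending multiplier = 1/(1 − c(1−t)) = 1/(1 − 0.6×0.87) = 1/0.478 ≈ 2.092.
ΔY = k × ΔG = (−¥502 trillion) / 0.478 ≈ −¥1,050 trillion.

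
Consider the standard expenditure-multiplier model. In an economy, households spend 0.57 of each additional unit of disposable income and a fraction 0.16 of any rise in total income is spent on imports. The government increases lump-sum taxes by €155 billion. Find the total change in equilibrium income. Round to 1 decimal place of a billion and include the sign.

−€149.7 billion

A lump-sum tax change of +€155 billion shifts disposable income by −€155 billion; first-round consumption changes by −c × ΔT = −0.57 × (+€155 billion) = −€88.35 billion.
Expenditure multiplier = 1/(1 − c + m) = 1/(1 − 0.57 + 0.16) = 1/0.59 ≈ 1.695.
The tax multiplier is −c × k ≈ −0.966, so ΔY = k × (−c·ΔT) = (−€88.35 billion) / 0.59 ≈ −€149.7 billion.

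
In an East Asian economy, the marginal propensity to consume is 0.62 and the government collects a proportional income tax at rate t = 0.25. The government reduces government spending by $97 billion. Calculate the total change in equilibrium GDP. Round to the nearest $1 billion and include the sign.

Spending multiplier = 1/(1 − c(1−t)) = 1/(1 − 0.62×0.75) = 1/0.535 ≈ 1.869.
ΔY = k × ΔG = (−$97 billion) / 0.535 ≈ −$181 billion.

−$181 billion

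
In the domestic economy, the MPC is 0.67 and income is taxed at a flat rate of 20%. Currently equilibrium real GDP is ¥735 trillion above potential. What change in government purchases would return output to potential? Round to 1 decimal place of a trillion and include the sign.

Spending multiplier = 1/(1 − c(1−t)) = 1/(1 − 0.67×0.8) = 1/0.464 ≈ 2.155.
Need ΔY = −¥735 trillion, so ΔG = ΔY/k = (−¥735 trillion) × 0.464 ≈ −¥341 trillion.
The government should cut government purchases by ¥341 trillion.

−¥341.0 trillion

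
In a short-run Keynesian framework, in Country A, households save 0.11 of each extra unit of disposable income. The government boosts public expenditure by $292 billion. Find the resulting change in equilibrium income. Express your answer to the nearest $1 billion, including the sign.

+$2,655 billion

MPC = 1 − MPS = 1 − 0.11 = 0.89.
Spending multiplier = 1/(1 − MPC) = 1/(1 − 0.89) = 1/0.11 ≈ 9.091.
ΔY = k × ΔG = (+$292 billion) / 0.11 ≈ +$2,655 billion.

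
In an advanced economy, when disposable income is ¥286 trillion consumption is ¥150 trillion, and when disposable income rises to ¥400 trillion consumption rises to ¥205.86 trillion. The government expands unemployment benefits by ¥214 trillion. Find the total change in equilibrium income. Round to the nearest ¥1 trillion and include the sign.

+¥206 trillion

MPC = ΔC/ΔYd = (205.86 − 150)/(400 − 286) = 55.86/114 = 0.49.
The transfer change shifts disposable income by +¥214 trillion, so first-round consumption changes by c·ΔTR = 0.49 × (+¥214 trillion) = +¥104.86 trillion.
Expenditure multiplier = 1/(1 − MPC) = 1/(1 − 0.49) = 1/0.51 ≈ 1.961.
The transfer multiplier is c × k ≈ 0.961, so ΔY = k × (c·ΔTR) = (+¥104.86 trillion) / 0.51 ≈ +¥206 trillion.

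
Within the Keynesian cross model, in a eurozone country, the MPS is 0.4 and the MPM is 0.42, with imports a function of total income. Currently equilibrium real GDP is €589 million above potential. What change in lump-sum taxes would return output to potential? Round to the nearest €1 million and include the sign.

MPC = 1 − MPS = 1 − 0.4 = 0.6.
Spending multiplier = 1/(1 − c + m) = 1/(1 − 0.6 + 0.42) = 1/0.82 ≈ 1.22.
Tax multiplier = −c·k = −0.6/0.82 ≈ −0.732. Need ΔY = −€589 million, so ΔT = ΔY/(−c·k) = −(−€589 million) × 0.82 / 0.6 ≈ +€805 million.
The government should raise lump-sum taxes by €805 million.

+€805 million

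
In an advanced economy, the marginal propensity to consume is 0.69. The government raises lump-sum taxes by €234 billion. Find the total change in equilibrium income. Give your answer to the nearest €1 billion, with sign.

−€521 billion

A lump-sum tax change of +€234 billion shifts disposable income by −€234 billion; first-round consumption changes by −c × ΔT = −0.69 × (+€234 billion) = −€161.46 billion.
Expenditure multiplier = 1/(1 − MPC) = 1/(1 − 0.69) = 1/0.31 ≈ 3.226.
The tax multiplier is −c × k ≈ −2.226, so ΔY = k × (−c·ΔT) = (−€161.46 billion) / 0.31 ≈ −€521 billion.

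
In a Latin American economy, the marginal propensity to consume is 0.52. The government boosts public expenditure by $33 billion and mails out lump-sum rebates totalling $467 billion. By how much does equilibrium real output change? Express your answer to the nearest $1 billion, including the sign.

Expenditure multiplier = 1/(1 − MPC) = 1/(1 − 0.52) = 1/0.48 ≈ 2.083.
ΔG contributes k·ΔG = (+$33 billion) / 0.48 ≈ +$68.8 billion.
ΔT of −$467 billion changes first-round spending by −c·ΔT = +$242.84 billion, contributing k·(−c·ΔT) = (+$242.84 billion) / 0.48 ≈ +$505.9 billion.
Net ΔY = k(ΔG − c·ΔT) = (+$275.84 billion) / 0.48 ≈ +$575 billion.

+$575 billion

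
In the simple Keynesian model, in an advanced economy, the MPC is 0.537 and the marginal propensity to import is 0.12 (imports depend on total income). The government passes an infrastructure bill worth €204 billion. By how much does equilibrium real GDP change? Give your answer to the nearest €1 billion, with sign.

Government-spending multiplier = 1/(1 − c + m) = 1/(1 − 0.537 + 0.12) = 1/0.583 ≈ 1.715.
ΔY = k × ΔG = (+€204 billion) / 0.583 ≈ +€350 billion.

+€350 billion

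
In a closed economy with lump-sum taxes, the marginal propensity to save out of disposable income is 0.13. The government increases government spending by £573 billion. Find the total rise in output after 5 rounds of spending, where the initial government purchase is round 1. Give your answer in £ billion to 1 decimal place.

MPC = 1 − MPS = 1 − 0.13 = 0.87.
Round 1 adds ΔG = £573 billion; each later round is MPC = 0.87 times the previous.
After 5 rounds: 573 + 498.51 + 433.7037 + 377.322219 + 328.27033053 = ΔG·(1 − c^5)/(1 − c) = 573 × (1 − 0.4984209207)/0.13 ≈ £2,210.8 billion.

£2,210.8 billion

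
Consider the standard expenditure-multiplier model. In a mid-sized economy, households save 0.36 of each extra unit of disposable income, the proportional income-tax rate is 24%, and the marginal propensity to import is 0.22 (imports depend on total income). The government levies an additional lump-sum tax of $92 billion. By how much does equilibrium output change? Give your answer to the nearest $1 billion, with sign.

MPC = 1 − MPS = 1 − 0.36 = 0.64.
A lump-sum tax change of +$92 billion shifts disposable income by −$92 billion; first-round consumption changes by −c × ΔT = −0.64 × (+$92 billion) = −$58.88 billion.
Expenditure multiplier = 1/(1 − c(1−t) + m) = 1/(1 − 0.64×0.76 + 0.22) = 1/0.7336 ≈ 1.363.
The tax multiplier is −c × k ≈ −0.872, so ΔY = k × (−c·ΔT) = (−$58.88 billion) / 0.7336 ≈ −$80 billion.

−$80 billion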